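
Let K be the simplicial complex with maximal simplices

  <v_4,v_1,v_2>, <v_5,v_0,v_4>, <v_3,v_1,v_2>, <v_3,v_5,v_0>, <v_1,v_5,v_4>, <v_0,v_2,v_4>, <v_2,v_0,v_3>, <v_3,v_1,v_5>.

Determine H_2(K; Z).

K has 6 vertices, 12 edges, 8 triangles.
rank ∂_2 = 7, rank ∂_3 = 0 ⇒ b_2 = 8 − 7 − 0 = 1. So H_2 ≅ Z.

H_2 = Z.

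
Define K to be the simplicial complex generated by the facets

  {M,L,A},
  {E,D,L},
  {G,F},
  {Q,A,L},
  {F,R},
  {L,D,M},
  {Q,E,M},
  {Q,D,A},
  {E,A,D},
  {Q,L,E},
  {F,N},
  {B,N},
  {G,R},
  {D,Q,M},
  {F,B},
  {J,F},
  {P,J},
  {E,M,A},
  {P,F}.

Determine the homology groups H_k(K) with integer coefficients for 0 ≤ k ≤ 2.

We work with the vertex ordering A < B < D < E < F < G < J < L < M < N < P < Q < R. The simplices of K, each written with vertices in increasing order, are:

  0-simplices (13): A, B, D, E, F, G, J, L, M, N, P, Q, R
  1-simplices (24): AD, AE, AL, AM, AQ, BF, BN, DE, DL, DM, DQ, EL, EM, EQ, FG, FJ, FN, FP, FR, GR, JP, LM, LQ, MQ
  2-simplices (10): ADE, ADQ, AEM, ALM, ALQ, DEL, DLM, DMQ, ELQ, EMQ

so the chain groups are C_0 ≅ Z^13, C_1 ≅ Z^24, C_2 ≅ Z^10.

The boundary map ∂_1: C_1 → C_0 is given by ∂[p,q] = [q] − [p]. For instance
  ∂FN = N − F.
The resulting 13×24 matrix has rank 11, and its Smith normal form has invariant factors (1,1,1,1,1,1,1,1,1,1,1).

∂_2: C_2 → C_1 maps a triangle to the signed sum of its edges. For instance
  ∂ELQ = LQ − EQ + EL,
  ∂ADQ = DQ − AQ + AD.
As a 24×10 matrix over Z this has rank 10, with invariant factors (1,1,1,1,1,1,1,1,1,2).

Computing H_k = (kernel of ∂_k) / (image of ∂_{k+1}):

  H_0: rank C_0 − rank ∂_1 = 13 − 11 = 2, and the invariant factors of ∂_1 are all 1, so H_0 = Z^2.
  H_1: rank ker ∂_1 − rank ∂_2 = (24 − 11) − 10 = 3, and ∂_2 has invariant factor 2 > 1, so H_1 = Z^3 × Z/2.
  H_2: rank ker ∂_2 − rank ∂_3 = (10 − 10) − 0 = 0, and there is no ∂_3, so H_2 = 0.

H_0 = Z^2,  H_1 = Z^3 × Z/2,  H_2 = 0.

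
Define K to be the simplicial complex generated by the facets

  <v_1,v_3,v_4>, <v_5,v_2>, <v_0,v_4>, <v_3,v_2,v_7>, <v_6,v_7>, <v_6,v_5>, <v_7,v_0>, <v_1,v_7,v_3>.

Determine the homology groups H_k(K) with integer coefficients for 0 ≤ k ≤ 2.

Fix the vertex order v_0 < v_1 < v_2 < v_3 < v_4 < v_5 < v_6 < v_7 and write every simplex with vertices in increasing order. Then dim K = 2 and the simplices of K are:

  0-simplices (8): [v_0], [v_1], [v_2], [v_3], [v_4], [v_5], [v_6], [v_7]
  1-simplices (12): [v_0,v_4], [v_0,v_7], [v_1,v_3], [v_1,v_4], [v_1,v_7], [v_2,v_3], [v_2,v_5], [v_2,v_7], [v_3,v_4], [v_3,v_7], [v_5,v_6], [v_6,v_7]
  2-simplices (3): [v_1,v_3,v_4], [v_1,v_3,v_7], [v_2,v_3,v_7]

giving chain groups C_0 ≅ Z^8, C_1 ≅ Z^12, C_2 ≅ Z^3.

Boundary ∂_1: C_1 → C_0 maps an edge to its endpoints' difference, ∂[p,q] = q − p.
The resulting 8×12 matrix has rank 7, and its Smith normal form has invariant factors (1,1,1,1,1,1,1).

Boundary ∂_2: C_2 → C_1 sends each 2-simplex [p,q,r] to [q,r] − [p,r] + [p,q]. For instance
  ∂[v_1,v_3,v_7] = [v_3,v_7] − [v_1,v_7] + [v_1,v_3],
  ∂[v_1,v_3,v_4] = [v_3,v_4] − [v_1,v_4] + [v_1,v_3].
This gives a 12×3 integer matrix of rank 3; reducing to Smith normal form yields diagonal entries (1,1,1).

From H_k ≅ ker(∂_k) / im(∂_{k+1}) we obtain:

  H_0: rank C_0 − rank ∂_1 = 8 − 7 = 1, and the invariant factors of ∂_1 are all 1, so H_0 = Z.
  H_1: rank ker ∂_1 − rank ∂_2 = (12 − 7) − 3 = 2, and the invariant factors of ∂_2 are all 1, so H_1 = Z^2.
  H_2: rank ker ∂_2 − rank ∂_3 = (3 − 3) − 0 = 0, and there is no ∂_3, so H_2 = 0.

H_0 ≅ Z,  H_1 ≅ Z^2,  H_2 = 0.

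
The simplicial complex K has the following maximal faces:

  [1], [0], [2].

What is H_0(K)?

K has 3 vertices.
rank ∂_0 = 0, rank ∂_1 = 0 ⇒ b_0 = 3 − 0 − 0 = 3. So H_0 ≅ Z^3.

H_0 ≅ Z^3.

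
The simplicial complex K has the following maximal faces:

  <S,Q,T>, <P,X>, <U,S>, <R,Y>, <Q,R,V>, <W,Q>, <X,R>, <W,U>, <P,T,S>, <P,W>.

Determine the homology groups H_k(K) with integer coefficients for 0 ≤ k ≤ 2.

H_0 ≅ Z,  H_1 ≅ Z^3,  H_2 = 0.

K has 10 vertices, 15 edges, 3 triangles.
rank ∂_0 = 0, rank ∂_1 = 9 ⇒ b_0 = 10 − 0 − 9 = 1; all invariant factors of ∂_1 are 1 so no torsion. So H_0 ≅ Z.
rank ∂_1 = 9, rank ∂_2 = 3 ⇒ b_1 = 15 − 9 − 3 = 3; all invariant factors of ∂_2 are 1 so no torsion. So H_1 ≅ Z^3.
rank ∂_2 = 3, rank ∂_3 = 0 ⇒ b_2 = 3 − 3 − 0 = 0. So H_2 ≅ 0.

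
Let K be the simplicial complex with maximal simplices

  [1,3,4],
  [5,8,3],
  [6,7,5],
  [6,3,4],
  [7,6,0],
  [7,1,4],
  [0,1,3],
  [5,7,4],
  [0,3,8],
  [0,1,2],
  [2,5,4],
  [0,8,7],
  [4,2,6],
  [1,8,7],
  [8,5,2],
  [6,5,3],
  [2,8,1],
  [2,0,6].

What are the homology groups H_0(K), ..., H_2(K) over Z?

H_0 = Z,  H_1 = Z ⊕ Z/2,  H_2 = 0.

Fix the vertex order 0 < 1 < 2 < 3 < 4 < 5 < 6 < 7 < 8 and write every simplex with vertices in increasing order. Then dim K = 2 and the simplices of K are:

  0-simplices (9): [0], [1], [2], [3], [4], [5], [6], [7], [8]
  1-simplices (27): (27 of them)
  2-simplices (18): [0,1,2], [0,1,3], [0,2,6], [0,3,8], [0,6,7], [0,7,8], [1,2,8], [1,3,4], [1,4,7], [1,7,8], [2,4,5], [2,4,6], [2,5,8], [3,4,6], [3,5,6], [3,5,8], [4,5,7], [5,6,7]

giving chain groups C_0 ≅ Z^9, C_1 ≅ Z^27, C_2 ≅ Z^18.

The boundary map ∂_1: C_1 → C_0 is given by ∂[p,q] = [q] − [p]. For instance
  ∂[3,4] = [4] − [3].
The resulting 9×27 matrix has rank 8, and its Smith normal form has invariant factors (1,1,1,1,1,1,1,1).

The boundary map ∂_2: C_2 → C_1 acts by ∂[p,q,r] = [q,r] − [p,r] + [p,q]. For instance
  ∂[2,5,8] = [5,8] − [2,8] + [2,5],
  ∂[5,6,7] = [6,7] − [5,7] + [5,6].
This gives a 27×18 integer matrix of rank 18; reducing to Smith normal form yields diagonal entries (1,1,1,1,1,1,1,1,1,1,1,1,1,1,1,1,1,2).

Computing H_k = (kernel of ∂_k) / (image of ∂_{k+1}):

  H_0: rank C_0 − rank ∂_1 = 9 − 8 = 1, and the invariant factors of ∂_1 are all 1, so H_0 = Z.
  H_1: rank ker ∂_1 − rank ∂_2 = (27 − 8) − 18 = 1, and ∂_2 has invariant factor 2 > 1, so H_1 = Z ⊕ Z/2.
  H_2: rank ker ∂_2 − rank ∂_3 = (18 − 18) − 0 = 0, and there is no ∂_3, so H_2 = 0.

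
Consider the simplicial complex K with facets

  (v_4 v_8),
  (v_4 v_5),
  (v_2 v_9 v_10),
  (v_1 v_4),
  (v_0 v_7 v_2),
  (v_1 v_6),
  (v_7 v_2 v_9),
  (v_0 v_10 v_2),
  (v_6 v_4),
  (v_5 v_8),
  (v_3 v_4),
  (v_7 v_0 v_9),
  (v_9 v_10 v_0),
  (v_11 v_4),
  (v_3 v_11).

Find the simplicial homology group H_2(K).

H_2 ≅ Z.

K has 12 vertices, 18 edges, 6 triangles.
rank ∂_2 = 5, rank ∂_3 = 0 ⇒ b_2 = 6 − 5 − 0 = 1. So H_2 = Z.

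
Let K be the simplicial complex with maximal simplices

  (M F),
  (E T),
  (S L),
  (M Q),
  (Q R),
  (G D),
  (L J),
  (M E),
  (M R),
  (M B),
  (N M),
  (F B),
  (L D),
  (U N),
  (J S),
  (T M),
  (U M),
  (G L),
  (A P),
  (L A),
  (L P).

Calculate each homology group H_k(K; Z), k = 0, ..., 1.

H_0 ≅ Z^2,  H_1 ≅ Z^7.

Take the total order A < B < D < E < F < G < J < L < M < N < P < Q < R < S < T < U on the vertex set. Then K (dimension 1) consists of the simplices:

  0-simplices (16): A, B, D, E, F, G, J, L, M, N, P, Q, R, S, T, U
  1-simplices (21): AL, AP, BF, BM, DG, DL, EM, ET, FM, GL, JL, JS, LP, LS, MN, MQ, MR, MT, MU, NU, QR

giving chain groups C_0 ≅ Z^16, C_1 ≅ Z^21.

∂_1: C_1 → C_0 maps an edge to its endpoints' difference, ∂[p,q] = q − p. For instance
  ∂GL = L − G.
The resulting 16×21 matrix has rank 14, and its Smith normal form has invariant factors (1,1,1,1,1,1,1,1,1,1,1,1,1,1).

From H_k ≅ ker(∂_k) / im(∂_{k+1}) we obtain:

  H_0: rank C_0 − rank ∂_1 = 16 − 14 = 2, and the invariant factors of ∂_1 are all 1, so H_0 = Z^2.
  H_1: rank ker ∂_1 − rank ∂_2 = (21 − 14) − 0 = 7, and there is no ∂_2, so H_1 = Z^7.

As a check, the Euler characteristic is 16 − 21 = -5, which agrees with 2 − 7 = -5.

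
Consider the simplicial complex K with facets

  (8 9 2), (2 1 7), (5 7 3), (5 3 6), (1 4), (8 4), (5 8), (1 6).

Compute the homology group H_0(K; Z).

H_0 = Z.

Order the vertices as 1 < 2 < 3 < 4 < 5 < 6 < 7 < 8 < 9. Listing each simplex with vertices in this order, K has dimension 2 with simplices:

  0-simplices (9): [1], [2], [3], [4], [5], [6], [7], [8], [9]
  1-simplices (15): [1,2], [1,4], [1,6], [1,7], [2,7], [2,8], [2,9], [3,5], [3,6], [3,7], [4,8], [5,6], [5,7], [5,8], [8,9]
  2-simplices (4): [1,2,7], [2,8,9], [3,5,6], [3,5,7]

so the chain groups are C_0 ≅ Z^9, C_1 ≅ Z^15, C_2 ≅ Z^4.

Boundary ∂_1: C_1 → C_0 is given by ∂[p,q] = [q] − [p]. For instance
  ∂[4,8] = [8] − [4].
The 9×15 boundary matrix has rank 8 and Smith normal form diag(1,1,1,1,1,1,1,1).

The boundary map ∂_2: C_2 → C_1 sends each 2-simplex [p,q,r] to [q,r] − [p,r] + [p,q]. For instance
  ∂[2,8,9] = [8,9] − [2,9] + [2,8],
  ∂[3,5,6] = [5,6] − [3,6] + [3,5].
This gives a 15×4 integer matrix of rank 4; reducing to Smith normal form yields diagonal entries (1,1,1,1).

Reading off H_k = ker ∂_k / im ∂_{k+1}:

  H_0: rank C_0 − rank ∂_1 = 9 − 8 = 1, and the invariant factors of ∂_1 are all 1, so H_0 = Z.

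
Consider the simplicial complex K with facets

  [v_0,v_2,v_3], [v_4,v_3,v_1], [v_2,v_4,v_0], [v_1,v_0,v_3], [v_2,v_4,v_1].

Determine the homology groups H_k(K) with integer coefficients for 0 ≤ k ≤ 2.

H_0 = Z,  H_1 = Z,  H_2 = 0.

Take the total order v_0 < v_1 < v_2 < v_3 < v_4 on the vertex set. Then K (dimension 2) consists of the simplices:

  0-simplices (5): [v_0], [v_1], [v_2], [v_3], [v_4]
  1-simplices (10): [v_0,v_1], [v_0,v_2], [v_0,v_3], [v_0,v_4], [v_1,v_2], [v_1,v_3], [v_1,v_4], [v_2,v_3], [v_2,v_4], [v_3,v_4]
  2-simplices (5): [v_0,v_1,v_3], [v_0,v_2,v_3], [v_0,v_2,v_4], [v_1,v_2,v_4], [v_1,v_3,v_4]

giving chain groups C_0 ≅ Z^5, C_1 ≅ Z^10, C_2 ≅ Z^5.

∂_1: C_1 → C_0 maps an edge to its endpoints' difference, ∂[p,q] = q − p. For instance
  ∂[v_2,v_4] = [v_4] − [v_2].
The 5×10 boundary matrix has rank 4 and Smith normal form diag(1,1,1,1).

∂_2: C_2 → C_1 sends each 2-simplex [p,q,r] to [q,r] − [p,r] + [p,q]. For instance
  ∂[v_1,v_2,v_4] = [v_2,v_4] − [v_1,v_4] + [v_1,v_2],
  ∂[v_1,v_3,v_4] = [v_3,v_4] − [v_1,v_4] + [v_1,v_3].
As a 10×5 matrix over Z this has rank 5, with invariant factors (1,1,1,1,1).

Now H_k = ker ∂_k / im ∂_{k+1}, so:

  H_0: rank C_0 − rank ∂_1 = 5 − 4 = 1, and the invariant factors of ∂_1 are all 1, so H_0 = Z.
  H_1: rank ker ∂_1 − rank ∂_2 = (10 − 4) − 5 = 1, and the invariant factors of ∂_2 are all 1, so H_1 = Z.
  H_2: rank ker ∂_2 − rank ∂_3 = (5 − 5) − 0 = 0, and there is no ∂_3, so H_2 = 0.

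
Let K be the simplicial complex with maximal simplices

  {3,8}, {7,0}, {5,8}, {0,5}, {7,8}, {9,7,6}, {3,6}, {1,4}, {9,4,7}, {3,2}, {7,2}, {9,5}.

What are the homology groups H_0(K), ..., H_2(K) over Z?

H_0 ≅ Z,  H_1 ≅ Z^4,  H_2 = 0.

Order the vertices as 0 < 1 < 2 < 3 < 4 < 5 < 6 < 7 < 8 < 9. Listing each simplex with vertices in this order, K has dimension 2 with simplices:

  0-simplices (10): [0], [1], [2], [3], [4], [5], [6], [7], [8], [9]
  1-simplices (15): [0,5], [0,7], [1,4], [2,3], [2,7], [3,6], [3,8], [4,7], [4,9], [5,8], [5,9], [6,7], [6,9], [7,8], [7,9]
  2-simplices (2): [4,7,9], [6,7,9]

so the chain groups are C_0 ≅ Z^10, C_1 ≅ Z^15, C_2 ≅ Z^2.

∂_1: C_1 → C_0 sends each edge [p,q] (with p < q) to q − p.
The 10×15 boundary matrix has rank 9 and Smith normal form diag(1,1,1,1,1,1,1,1,1).

Boundary ∂_2: C_2 → C_1 sends each 2-simplex [p,q,r] to [q,r] − [p,r] + [p,q]. For instance
  ∂[6,7,9] = [7,9] − [6,9] + [6,7],
  ∂[4,7,9] = [7,9] − [4,9] + [4,7].
The 15×2 boundary matrix has rank 2 and Smith normal form diag(1,1).

Now H_k = ker ∂_k / im ∂_{k+1}, so:

  H_0: rank C_0 − rank ∂_1 = 10 − 9 = 1, and the invariant factors of ∂_1 are all 1, so H_0 ≅ Z.
  H_1: rank ker ∂_1 − rank ∂_2 = (15 − 9) − 2 = 4, and the invariant factors of ∂_2 are all 1, so H_1 ≅ Z^4.
  H_2: rank ker ∂_2 − rank ∂_3 = (2 − 2) − 0 = 0, and there is no ∂_3, so H_2 ≅ 0.

As a check, the Euler characteristic is 10 − 15 + 2 = -3, which agrees with 1 − 4 + 0 = -3.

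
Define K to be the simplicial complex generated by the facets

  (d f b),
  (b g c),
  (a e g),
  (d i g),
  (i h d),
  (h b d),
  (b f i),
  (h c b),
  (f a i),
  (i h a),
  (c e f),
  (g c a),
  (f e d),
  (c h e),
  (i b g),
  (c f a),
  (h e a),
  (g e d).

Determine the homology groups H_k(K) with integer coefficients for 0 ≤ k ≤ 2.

Fix the vertex order a < b < c < d < e < f < g < h < i and write every simplex with vertices in increasing order. Then dim K = 2 and the simplices of K are:

  0-simplices (9): a, b, c, d, e, f, g, h, i
  1-simplices (27): ac, ae, af, ag, ah, ai, bc, bd, bf, bg, bh, bi, ce, cf, cg, ch, de, df, dg, dh, di, ef, eg, eh, fi, gi, hi
  2-simplices (18): acf, acg, aeg, aeh, afi, ahi, bcg, bch, bdf, bdh, bfi, bgi, cef, ceh, def, deg, dgi, dhi

giving chain groups C_0 ≅ Z^9, C_1 ≅ Z^27, C_2 ≅ Z^18.

Boundary ∂_1: C_1 → C_0 sends each edge [p,q] (with p < q) to q − p. For instance
  ∂bi = i − b.
The 9×27 boundary matrix has rank 8 and Smith normal form diag(1,1,1,1,1,1,1,1).

∂_2: C_2 → C_1 sends each 2-simplex [p,q,r] to [q,r] − [p,r] + [p,q]. For instance
  ∂bcg = cg − bg + bc,
  ∂afi = fi − ai + af.
The resulting 27×18 matrix has rank 18, and its Smith normal form has invariant factors (1,1,1,1,1,1,1,1,1,1,1,1,1,1,1,1,1,2).

Reading off H_k = ker ∂_k / im ∂_{k+1}:

  H_0: rank C_0 − rank ∂_1 = 9 − 8 = 1, and the invariant factors of ∂_1 are all 1, so H_0 ≅ Z.
  H_1: rank ker ∂_1 − rank ∂_2 = (27 − 8) − 18 = 1, and ∂_2 has invariant factor 2 > 1, so H_1 ≅ Z ⊕ Z/2Z.
  H_2: rank ker ∂_2 − rank ∂_3 = (18 − 18) − 0 = 0, and there is no ∂_3, so H_2 ≅ 0.

H_0 ≅ Z,  H_1 ≅ Z ⊕ Z/2Z,  H_2 = 0.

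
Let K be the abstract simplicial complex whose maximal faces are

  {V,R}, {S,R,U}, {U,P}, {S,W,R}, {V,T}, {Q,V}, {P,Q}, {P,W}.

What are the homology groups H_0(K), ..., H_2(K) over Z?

H_0 ≅ Z,  H_1 ≅ Z^2,  H_2 = 0.

Fix the vertex order P < Q < R < S < T < U < V < W and write every simplex with vertices in increasing order. Then dim K = 2 and the simplices of K are:

  0-simplices (8): P, Q, R, S, T, U, V, W
  1-simplices (11): PQ, PU, PW, QV, RS, RU, RV, RW, SU, SW, TV
  2-simplices (2): RSU, RSW

so the chain groups are C_0 ≅ Z^8, C_1 ≅ Z^11, C_2 ≅ Z^2.

Boundary ∂_1: C_1 → C_0 maps an edge to its endpoints' difference, ∂[p,q] = q − p.
As a 8×11 matrix over Z this has rank 7, with invariant factors (1,1,1,1,1,1,1).

Boundary ∂_2: C_2 → C_1 sends each 2-simplex [p,q,r] to [q,r] − [p,r] + [p,q]. For instance
  ∂RSW = SW − RW + RS,
  ∂RSU = SU − RU + RS.
The 11×2 boundary matrix has rank 2 and Smith normal form diag(1,1).

From H_k ≅ ker(∂_k) / im(∂_{k+1}) we obtain:

  H_0: rank C_0 − rank ∂_1 = 8 − 7 = 1, and the invariant factors of ∂_1 are all 1, so H_0 = Z.
  H_1: rank ker ∂_1 − rank ∂_2 = (11 − 7) − 2 = 2, and the invariant factors of ∂_2 are all 1, so H_1 = Z^2.
  H_2: rank ker ∂_2 − rank ∂_3 = (2 − 2) − 0 = 0, and there is no ∂_3, so H_2 = 0.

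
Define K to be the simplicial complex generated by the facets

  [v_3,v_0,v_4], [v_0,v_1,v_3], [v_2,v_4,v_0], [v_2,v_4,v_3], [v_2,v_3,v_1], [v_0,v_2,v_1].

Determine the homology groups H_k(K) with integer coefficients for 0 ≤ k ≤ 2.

Order the vertices as v_0 < v_1 < v_2 < v_3 < v_4. Listing each simplex with vertices in this order, K has dimension 2 with simplices:

  0-simplices (5): [v_0], [v_1], [v_2], [v_3], [v_4]
  1-simplices (9): [v_0,v_1], [v_0,v_2], [v_0,v_3], [v_0,v_4], [v_1,v_2], [v_1,v_3], [v_2,v_3], [v_2,v_4], [v_3,v_4]
  2-simplices (6): [v_0,v_1,v_2], [v_0,v_1,v_3], [v_0,v_2,v_4], [v_0,v_3,v_4], [v_1,v_2,v_3], [v_2,v_3,v_4]

so the chain groups are C_0 ≅ Z^5, C_1 ≅ Z^9, C_2 ≅ Z^6.

The boundary map ∂_1: C_1 → C_0 is given by ∂[p,q] = [q] − [p]. For instance
  ∂[v_0,v_4] = [v_4] − [v_0].
This gives a 5×9 integer matrix of rank 4; reducing to Smith normal form yields diagonal entries (1,1,1,1).

Boundary ∂_2: C_2 → C_1 sends each 2-simplex [p,q,r] to [q,r] − [p,r] + [p,q]. For instance
  ∂[v_0,v_1,v_2] = [v_1,v_2] − [v_0,v_2] + [v_0,v_1],
  ∂[v_2,v_3,v_4] = [v_3,v_4] − [v_2,v_4] + [v_2,v_3].
As a 9×6 matrix over Z this has rank 5, with invariant factors (1,1,1,1,1).

Now H_k = ker ∂_k / im ∂_{k+1}, so:

  H_0: rank C_0 − rank ∂_1 = 5 − 4 = 1, and the invariant factors of ∂_1 are all 1, so H_0 ≅ Z.
  H_1: rank ker ∂_1 − rank ∂_2 = (9 − 4) − 5 = 0, and the invariant factors of ∂_2 are all 1, so H_1 ≅ 0.
  H_2: rank ker ∂_2 − rank ∂_3 = (6 − 5) − 0 = 1, and there is no ∂_3, so H_2 ≅ Z.

As a check, the Euler characteristic is 5 − 9 + 6 = 2, which agrees with 1 − 0 + 1 = 2.
(K is a triangulation of the 2-sphere S^2.)

H_0 ≅ Z,  H_1 = 0,  H_2 ≅ Z.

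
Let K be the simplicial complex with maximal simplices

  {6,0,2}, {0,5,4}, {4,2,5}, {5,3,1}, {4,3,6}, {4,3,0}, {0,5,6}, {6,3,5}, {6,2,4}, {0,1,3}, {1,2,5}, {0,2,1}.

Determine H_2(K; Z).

H_2 ≅ 0.

We work with the vertex ordering 0 < 1 < 2 < 3 < 4 < 5 < 6. The simplices of K, each written with vertices in increasing order, are:

  0-simplices (7): [0], [1], [2], [3], [4], [5], [6]
  1-simplices (18): [0,1], [0,2], [0,3], [0,4], [0,5], [0,6], [1,2], [1,3], [1,5], [2,4], [2,5], [2,6], [3,4], [3,5], [3,6], [4,5], [4,6], [5,6]
  2-simplices (12): [0,1,2], [0,1,3], [0,2,6], [0,3,4], [0,4,5], [0,5,6], [1,2,5], [1,3,5], [2,4,5], [2,4,6], [3,4,6], [3,5,6]

Hence C_0 ≅ Z^7, C_1 ≅ Z^18, C_2 ≅ Z^12.

∂_1: C_1 → C_0 sends each edge [p,q] (with p < q) to q − p. For instance
  ∂[3,5] = [5] − [3].
This gives a 7×18 integer matrix of rank 6; reducing to Smith normal form yields diagonal entries (1,1,1,1,1,1).

∂_2: C_2 → C_1 sends each 2-simplex [p,q,r] to [q,r] − [p,r] + [p,q]. For instance
  ∂[3,4,6] = [4,6] − [3,6] + [3,4],
  ∂[2,4,6] = [4,6] − [2,6] + [2,4].
The 18×12 boundary matrix has rank 12 and Smith normal form diag(1,1,1,1,1,1,1,1,1,1,1,2).

Reading off H_k = ker ∂_k / im ∂_{k+1}:

  H_2: rank ker ∂_2 − rank ∂_3 = (12 − 12) − 0 = 0, and there is no ∂_3, so H_2 ≅ 0.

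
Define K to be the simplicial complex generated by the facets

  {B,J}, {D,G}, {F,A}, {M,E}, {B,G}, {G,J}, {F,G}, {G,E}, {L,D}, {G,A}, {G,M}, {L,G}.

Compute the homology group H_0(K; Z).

Take the total order A < B < D < E < F < G < J < L < M on the vertex set. Then K (dimension 1) consists of the simplices:

  0-simplices (9): A, B, D, E, F, G, J, L, M
  1-simplices (12): AF, AG, BG, BJ, DG, DL, EG, EM, FG, GJ, GL, GM

giving chain groups C_0 ≅ Z^9, C_1 ≅ Z^12.

The boundary map ∂_1: C_1 → C_0 is given by ∂[p,q] = [q] − [p]. For instance
  ∂AG = G − A.
The 9×12 boundary matrix has rank 8 and Smith normal form diag(1,1,1,1,1,1,1,1).

From H_k ≅ ker(∂_k) / im(∂_{k+1}) we obtain:

  H_0: rank C_0 − rank ∂_1 = 9 − 8 = 1, and the invariant factors of ∂_1 are all 1, so H_0 ≅ Z.

H_0 ≅ Z.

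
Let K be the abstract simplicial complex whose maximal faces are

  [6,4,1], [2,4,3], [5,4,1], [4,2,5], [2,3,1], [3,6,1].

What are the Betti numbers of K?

Fix the vertex order 1 < 2 < 3 < 4 < 5 < 6 and write every simplex with vertices in increasing order. Then dim K = 2 and the simplices of K are:

  0-simplices (6): [1], [2], [3], [4], [5], [6]
  1-simplices (12): [1,2], [1,3], [1,4], [1,5], [1,6], [2,3], [2,4], [2,5], [3,4], [3,6], [4,5], [4,6]
  2-simplices (6): [1,2,3], [1,3,6], [1,4,5], [1,4,6], [2,3,4], [2,4,5]

so the chain groups are C_0 ≅ Z^6, C_1 ≅ Z^12, C_2 ≅ Z^6.

Boundary ∂_1: C_1 → C_0 is given by ∂[p,q] = [q] − [p].
The resulting 6×12 matrix has rank 5, and its Smith normal form has invariant factors (1,1,1,1,1).

The boundary map ∂_2: C_2 → C_1 maps a triangle to the signed sum of its edges. For instance
  ∂[1,4,5] = [4,5] − [1,5] + [1,4],
  ∂[1,4,6] = [4,6] − [1,6] + [1,4].
As a 12×6 matrix over Z this has rank 6, with invariant factors (1,1,1,1,1,1).

Now H_k = ker ∂_k / im ∂_{k+1}, so:

  H_0: rank C_0 − rank ∂_1 = 6 − 5 = 1, and the invariant factors of ∂_1 are all 1, so H_0 = Z.
  H_1: rank ker ∂_1 − rank ∂_2 = (12 − 5) − 6 = 1, and the invariant factors of ∂_2 are all 1, so H_1 = Z.
  H_2: rank ker ∂_2 − rank ∂_3 = (6 − 6) − 0 = 0, and there is no ∂_3, so H_2 = 0.

Hence the Betti numbers are b_0 = 1, b_1 = 1, b_2 = 0.

b_0 = 1, b_1 = 1, b_2 = 0.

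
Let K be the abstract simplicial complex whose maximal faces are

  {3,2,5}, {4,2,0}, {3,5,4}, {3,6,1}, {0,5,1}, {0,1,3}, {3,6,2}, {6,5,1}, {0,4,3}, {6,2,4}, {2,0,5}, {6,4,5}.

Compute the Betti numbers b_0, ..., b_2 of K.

b_0 = 1, b_1 = 0, b_2 = 0.

K has 7 vertices, 18 edges, 12 triangles.
rank ∂_0 = 0, rank ∂_1 = 6 ⇒ b_0 = 7 − 0 − 6 = 1; all invariant factors of ∂_1 are 1 so no torsion. So H_0 = Z.
rank ∂_1 = 6, rank ∂_2 = 12 ⇒ b_1 = 18 − 6 − 12 = 0; ∂_2 has invariant factor(s) [2] giving torsion. So H_1 = Z/2.
rank ∂_2 = 12, rank ∂_3 = 0 ⇒ b_2 = 12 − 12 − 0 = 0. So H_2 = 0.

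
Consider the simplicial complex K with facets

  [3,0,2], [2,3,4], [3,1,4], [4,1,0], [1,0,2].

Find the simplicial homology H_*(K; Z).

Fix the vertex order 0 < 1 < 2 < 3 < 4 and write every simplex with vertices in increasing order. Then dim K = 2 and the simplices of K are:

  0-simplices (5): [0], [1], [2], [3], [4]
  1-simplices (10): [0,1], [0,2], [0,3], [0,4], [1,2], [1,3], [1,4], [2,3], [2,4], [3,4]
  2-simplices (5): [0,1,2], [0,1,4], [0,2,3], [1,3,4], [2,3,4]

Hence C_0 ≅ Z^5, C_1 ≅ Z^10, C_2 ≅ Z^5.

Boundary ∂_1: C_1 → C_0 maps an edge to its endpoints' difference, ∂[p,q] = q − p. For instance
  ∂[3,4] = [4] − [3].
This gives a 5×10 integer matrix of rank 4; reducing to Smith normal form yields diagonal entries (1,1,1,1).

The boundary map ∂_2: C_2 → C_1 acts by ∂[p,q,r] = [q,r] − [p,r] + [p,q]. For instance
  ∂[1,3,4] = [3,4] − [1,4] + [1,3],
  ∂[0,1,2] = [1,2] − [0,2] + [0,1].
The resulting 10×5 matrix has rank 5, and its Smith normal form has invariant factors (1,1,1,1,1).

From H_k ≅ ker(∂_k) / im(∂_{k+1}) we obtain:

  H_0: rank C_0 − rank ∂_1 = 5 − 4 = 1, and the invariant factors of ∂_1 are all 1, so H_0 = Z.
  H_1: rank ker ∂_1 − rank ∂_2 = (10 − 4) − 5 = 1, and the invariant factors of ∂_2 are all 1, so H_1 = Z.
  H_2: rank ker ∂_2 − rank ∂_3 = (5 − 5) − 0 = 0, and there is no ∂_3, so H_2 = 0.

H_0 = Z,  H_1 = Z,  H_2 = 0.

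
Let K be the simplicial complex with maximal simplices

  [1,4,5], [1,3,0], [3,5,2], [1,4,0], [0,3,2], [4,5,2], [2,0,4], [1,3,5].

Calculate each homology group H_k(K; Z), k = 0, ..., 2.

H_0 = Z,  H_1 = 0,  H_2 = Z.

K has 6 vertices, 12 edges, 8 triangles.
rank ∂_0 = 0, rank ∂_1 = 5 ⇒ b_0 = 6 − 0 − 5 = 1; all invariant factors of ∂_1 are 1 so no torsion. So H_0 = Z.
rank ∂_1 = 5, rank ∂_2 = 7 ⇒ b_1 = 12 − 5 − 7 = 0; all invariant factors of ∂_2 are 1 so no torsion. So H_1 = 0.
rank ∂_2 = 7, rank ∂_3 = 0 ⇒ b_2 = 8 − 7 − 0 = 1. So H_2 = Z.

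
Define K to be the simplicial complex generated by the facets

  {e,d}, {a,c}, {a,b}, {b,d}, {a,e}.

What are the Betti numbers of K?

Fix the vertex order a < b < c < d < e and write every simplex with vertices in increasing order. Then dim K = 1 and the simplices of K are:

  0-simplices (5): a, b, c, d, e
  1-simplices (5): ab, ac, ae, bd, de

so the chain groups are C_0 ≅ Z^5, C_1 ≅ Z^5.

∂_1: C_1 → C_0 sends each edge [p,q] (with p < q) to q − p.
The 5×5 boundary matrix has rank 4 and Smith normal form diag(1,1,1,1).

Now H_k = ker ∂_k / im ∂_{k+1}, so:

  H_0: rank C_0 − rank ∂_1 = 5 − 4 = 1, and the invariant factors of ∂_1 are all 1, so H_0 = Z.
  H_1: rank ker ∂_1 − rank ∂_2 = (5 − 4) − 0 = 1, and there is no ∂_2, so H_1 = Z.

As a check, the Euler characteristic is 5 − 5 = 0, which agrees with 1 − 1 = 0.

Hence the Betti numbers are b_0 = 1, b_1 = 1.

b_0 = 1, b_1 = 1.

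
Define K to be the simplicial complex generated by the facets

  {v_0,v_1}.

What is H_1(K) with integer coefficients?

H_1 = 0.

We work with the vertex ordering v_0 < v_1. The simplices of K, each written with vertices in increasing order, are:

  0-simplices (2): [v_0], [v_1]
  1-simplices (1): [v_0,v_1]

so the chain groups are C_0 ≅ Z^2, C_1 ≅ Z^1.

∂_1: C_1 → C_0 sends each edge [p,q] (with p < q) to q − p.
This gives a 2×1 integer matrix of rank 1; reducing to Smith normal form yields diagonal entries (1).

Reading off H_k = ker ∂_k / im ∂_{k+1}:

  H_1: rank ker ∂_1 − rank ∂_2 = (1 − 1) − 0 = 0, and there is no ∂_2, so H_1 ≅ 0.

(K is a triangulation of the 1-simplex.)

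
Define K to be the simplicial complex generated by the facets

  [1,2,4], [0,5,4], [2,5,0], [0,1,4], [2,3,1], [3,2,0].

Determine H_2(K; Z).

Fix the vertex order 0 < 1 < 2 < 3 < 4 < 5 and write every simplex with vertices in increasing order. Then dim K = 2 and the simplices of K are:

  0-simplices (6): [0], [1], [2], [3], [4], [5]
  1-simplices (12): [0,1], [0,2], [0,3], [0,4], [0,5], [1,2], [1,3], [1,4], [2,3], [2,4], [2,5], [4,5]
  2-simplices (6): [0,1,4], [0,2,3], [0,2,5], [0,4,5], [1,2,3], [1,2,4]

Hence C_0 ≅ Z^6, C_1 ≅ Z^12, C_2 ≅ Z^6.

∂_1: C_1 → C_0 maps an edge to its endpoints' difference, ∂[p,q] = q − p.
The 6×12 boundary matrix has rank 5 and Smith normal form diag(1,1,1,1,1).

∂_2: C_2 → C_1 acts by ∂[p,q,r] = [q,r] − [p,r] + [p,q]. For instance
  ∂[0,4,5] = [4,5] − [0,5] + [0,4],
  ∂[1,2,4] = [2,4] − [1,4] + [1,2].
The resulting 12×6 matrix has rank 6, and its Smith normal form has invariant factors (1,1,1,1,1,1).

From H_k ≅ ker(∂_k) / im(∂_{k+1}) we obtain:

  H_2: rank ker ∂_2 − rank ∂_3 = (6 − 6) − 0 = 0, and there is no ∂_3, so H_2 ≅ 0.

H_2 = 0.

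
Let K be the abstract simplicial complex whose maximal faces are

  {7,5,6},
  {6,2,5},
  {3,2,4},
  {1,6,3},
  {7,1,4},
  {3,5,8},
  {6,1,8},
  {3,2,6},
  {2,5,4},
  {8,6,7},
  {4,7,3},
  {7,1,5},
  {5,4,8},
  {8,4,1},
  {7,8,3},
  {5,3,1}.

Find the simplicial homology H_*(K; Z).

K has 8 vertices, 24 edges, 16 triangles.
rank ∂_0 = 0, rank ∂_1 = 7 ⇒ b_0 = 8 − 0 − 7 = 1; all invariant factors of ∂_1 are 1 so no torsion. So H_0 = Z.
rank ∂_1 = 7, rank ∂_2 = 15 ⇒ b_1 = 24 − 7 − 15 = 2; all invariant factors of ∂_2 are 1 so no torsion. So H_1 = Z^2.
rank ∂_2 = 15, rank ∂_3 = 0 ⇒ b_2 = 16 − 15 − 0 = 1. So H_2 = Z.

H_0 = Z,  H_1 = Z^2,  H_2 = Z.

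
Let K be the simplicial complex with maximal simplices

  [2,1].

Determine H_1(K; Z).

H_1 = 0.

Order the vertices as 1 < 2. Listing each simplex with vertices in this order, K has dimension 1 with simplices:

  0-simplices (2): [1], [2]
  1-simplices (1): [1,2]

giving chain groups C_0 ≅ Z^2, C_1 ≅ Z^1.

∂_1: C_1 → C_0 is given by ∂[p,q] = [q] − [p]. For instance
  ∂[1,2] = [2] − [1].
As a 2×1 matrix over Z this has rank 1, with invariant factors (1).

From H_k ≅ ker(∂_k) / im(∂_{k+1}) we obtain:

  H_1: rank ker ∂_1 − rank ∂_2 = (1 − 1) − 0 = 0, and there is no ∂_2, so H_1 ≅ 0.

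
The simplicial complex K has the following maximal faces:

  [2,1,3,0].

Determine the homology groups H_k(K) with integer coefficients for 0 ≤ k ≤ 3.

We work with the vertex ordering 0 < 1 < 2 < 3. The simplices of K, each written with vertices in increasing order, are:

  0-simplices (4): [0], [1], [2], [3]
  1-simplices (6): [0,1], [0,2], [0,3], [1,2], [1,3], [2,3]
  2-simplices (4): [0,1,2], [0,1,3], [0,2,3], [1,2,3]
  3-simplices (1): [0,1,2,3]

so the chain groups are C_0 ≅ Z^4, C_1 ≅ Z^6, C_2 ≅ Z^4, C_3 ≅ Z^1.

The boundary map ∂_1: C_1 → C_0 maps an edge to its endpoints' difference, ∂[p,q] = q − p. For instance
  ∂[0,1] = [1] − [0].
The 4×6 boundary matrix has rank 3 and Smith normal form diag(1,1,1).

The boundary map ∂_2: C_2 → C_1 acts by ∂[p,q,r] = [q,r] − [p,r] + [p,q]. For instance
  ∂[0,2,3] = [2,3] − [0,3] + [0,2],
  ∂[0,1,3] = [1,3] − [0,3] + [0,1].
The 6×4 boundary matrix has rank 3 and Smith normal form diag(1,1,1).

Boundary ∂_3: C_3 → C_2 sends each 3-simplex σ to the alternating sum Σ_i (−1)^i (σ with its i-th vertex removed). For instance
  ∂[0,1,2,3] = [1,2,3] − [0,2,3] + [0,1,3] − [0,1,2].
The resulting 4×1 matrix has rank 1, and its Smith normal form has invariant factors (1).

Computing H_k = (kernel of ∂_k) / (image of ∂_{k+1}):

  H_0: rank C_0 − rank ∂_1 = 4 − 3 = 1, and the invariant factors of ∂_1 are all 1, so H_0 ≅ Z.
  H_1: rank ker ∂_1 − rank ∂_2 = (6 − 3) − 3 = 0, and the invariant factors of ∂_2 are all 1, so H_1 ≅ 0.
  H_2: rank ker ∂_2 − rank ∂_3 = (4 − 3) − 1 = 0, and the invariant factors of ∂_3 are all 1, so H_2 ≅ 0.
  H_3: rank ker ∂_3 − rank ∂_4 = (1 − 1) − 0 = 0, and there is no ∂_4, so H_3 ≅ 0.

H_0 ≅ Z,  H_1 = 0,  H_2 = 0,  H_3 = 0.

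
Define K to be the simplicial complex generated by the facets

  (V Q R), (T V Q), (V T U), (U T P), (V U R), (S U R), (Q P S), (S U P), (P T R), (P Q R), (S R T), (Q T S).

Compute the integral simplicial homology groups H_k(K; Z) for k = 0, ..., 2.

Fix the vertex order P < Q < R < S < T < U < V and write every simplex with vertices in increasing order. Then dim K = 2 and the simplices of K are:

  0-simplices (7): P, Q, R, S, T, U, V
  1-simplices (18): PQ, PR, PS, PT, PU, QR, QS, QT, QV, RS, RT, RU, RV, ST, SU, TU, TV, UV
  2-simplices (12): PQR, PQS, PRT, PSU, PTU, QRV, QST, QTV, RST, RSU, RUV, TUV

so the chain groups are C_0 ≅ Z^7, C_1 ≅ Z^18, C_2 ≅ Z^12.

Boundary ∂_1: C_1 → C_0 sends each edge [p,q] (with p < q) to q − p.
As a 7×18 matrix over Z this has rank 6, with invariant factors (1,1,1,1,1,1).

Boundary ∂_2: C_2 → C_1 sends each 2-simplex [p,q,r] to [q,r] − [p,r] + [p,q]. For instance
  ∂RUV = UV − RV + RU,
  ∂QST = ST − QT + QS.
The resulting 18×12 matrix has rank 12, and its Smith normal form has invariant factors (1,1,1,1,1,1,1,1,1,1,1,2).

From H_k ≅ ker(∂_k) / im(∂_{k+1}) we obtain:

  H_0: rank C_0 − rank ∂_1 = 7 − 6 = 1, and the invariant factors of ∂_1 are all 1, so H_0 ≅ Z.
  H_1: rank ker ∂_1 − rank ∂_2 = (18 − 6) − 12 = 0, and ∂_2 has invariant factor 2 > 1, so H_1 ≅ Z/2Z.
  H_2: rank ker ∂_2 − rank ∂_3 = (12 − 12) − 0 = 0, and there is no ∂_3, so H_2 ≅ 0.

H_0 = Z,  H_1 = Z/2Z,  H_2 = 0.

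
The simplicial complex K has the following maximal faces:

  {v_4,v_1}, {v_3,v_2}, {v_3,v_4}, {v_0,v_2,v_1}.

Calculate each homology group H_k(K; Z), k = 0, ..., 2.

K has 5 vertices, 6 edges, 1 triangle.
rank ∂_0 = 0, rank ∂_1 = 4 ⇒ b_0 = 5 − 0 − 4 = 1; all invariant factors of ∂_1 are 1 so no torsion. So H_0 ≅ Z.
rank ∂_1 = 4, rank ∂_2 = 1 ⇒ b_1 = 6 − 4 − 1 = 1; all invariant factors of ∂_2 are 1 so no torsion. So H_1 ≅ Z.
rank ∂_2 = 1, rank ∂_3 = 0 ⇒ b_2 = 1 − 1 − 0 = 0. So H_2 ≅ 0.

H_0 ≅ Z,  H_1 ≅ Z,  H_2 = 0.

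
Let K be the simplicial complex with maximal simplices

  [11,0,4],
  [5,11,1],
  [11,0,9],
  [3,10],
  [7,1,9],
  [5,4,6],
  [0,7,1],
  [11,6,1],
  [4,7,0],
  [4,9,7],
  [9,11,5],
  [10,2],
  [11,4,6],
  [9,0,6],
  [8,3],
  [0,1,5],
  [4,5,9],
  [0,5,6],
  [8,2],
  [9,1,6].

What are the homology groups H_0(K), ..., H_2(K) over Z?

Order the vertices as 0 < 1 < 2 < 3 < 4 < 5 < 6 < 7 < 8 < 9 < 10 < 11. Listing each simplex with vertices in this order, K has dimension 2 with simplices:

  0-simplices (12): [0], [1], [2], [3], [4], [5], [6], [7], [8], [9], [10], [11]
  1-simplices (28): (28 of them)
  2-simplices (16): [0,1,5], [0,1,7], [0,4,7], [0,4,11], [0,5,6], [0,6,9], [0,9,11], [1,5,11], [1,6,9], [1,6,11], [1,7,9], [4,5,6], [4,5,9], [4,6,11], [4,7,9], [5,9,11]

giving chain groups C_0 ≅ Z^12, C_1 ≅ Z^28, C_2 ≅ Z^16.

Boundary ∂_1: C_1 → C_0 sends each edge [p,q] (with p < q) to q − p.
As a 12×28 matrix over Z this has rank 10, with invariant factors (1,1,1,1,1,1,1,1,1,1).

∂_2: C_2 → C_1 sends each 2-simplex [p,q,r] to [q,r] − [p,r] + [p,q]. For instance
  ∂[4,5,9] = [5,9] − [4,9] + [4,5],
  ∂[0,5,6] = [5,6] − [0,6] + [0,5].
The 28×16 boundary matrix has rank 15 and Smith normal form diag(1,1,1,1,1,1,1,1,1,1,1,1,1,1,1).

Now H_k = ker ∂_k / im ∂_{k+1}, so:

  H_0: rank C_0 − rank ∂_1 = 12 − 10 = 2, and the invariant factors of ∂_1 are all 1, so H_0 = Z^2.
  H_1: rank ker ∂_1 − rank ∂_2 = (28 − 10) − 15 = 3, and the invariant factors of ∂_2 are all 1, so H_1 = Z^3.
  H_2: rank ker ∂_2 − rank ∂_3 = (16 − 15) − 0 = 1, and there is no ∂_3, so H_2 = Z.

(K is a triangulation of the disjoint union of the circle S^1 and the torus T^2.)

H_0 = Z^2,  H_1 = Z^3,  H_2 = Z.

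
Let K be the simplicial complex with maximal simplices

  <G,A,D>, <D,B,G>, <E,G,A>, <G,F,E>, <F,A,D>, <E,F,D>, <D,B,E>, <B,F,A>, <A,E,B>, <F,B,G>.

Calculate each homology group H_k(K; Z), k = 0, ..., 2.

Fix the vertex order A < B < D < E < F < G and write every simplex with vertices in increasing order. Then dim K = 2 and the simplices of K are:

  0-simplices (6): A, B, D, E, F, G
  1-simplices (15): AB, AD, AE, AF, AG, BD, BE, BF, BG, DE, DF, DG, EF, EG, FG
  2-simplices (10): ABE, ABF, ADF, ADG, AEG, BDE, BDG, BFG, DEF, EFG

so the chain groups are C_0 ≅ Z^6, C_1 ≅ Z^15, C_2 ≅ Z^10.

Boundary ∂_1: C_1 → C_0 is given by ∂[p,q] = [q] − [p]. For instance
  ∂AB = B − A.
As a 6×15 matrix over Z this has rank 5, with invariant factors (1,1,1,1,1).

∂_2: C_2 → C_1 maps a triangle to the signed sum of its edges. For instance
  ∂DEF = EF − DF + DE,
  ∂BDE = DE − BE + BD.
As a 15×10 matrix over Z this has rank 10, with invariant factors (1,1,1,1,1,1,1,1,1,2).

Reading off H_k = ker ∂_k / im ∂_{k+1}:

  H_0: rank C_0 − rank ∂_1 = 6 − 5 = 1, and the invariant factors of ∂_1 are all 1, so H_0 ≅ Z.
  H_1: rank ker ∂_1 − rank ∂_2 = (15 − 5) − 10 = 0, and ∂_2 has invariant factor 2 > 1, so H_1 ≅ Z/2.
  H_2: rank ker ∂_2 − rank ∂_3 = (10 − 10) − 0 = 0, and there is no ∂_3, so H_2 ≅ 0.

H_0 ≅ Z,  H_1 ≅ Z/2,  H_2 = 0.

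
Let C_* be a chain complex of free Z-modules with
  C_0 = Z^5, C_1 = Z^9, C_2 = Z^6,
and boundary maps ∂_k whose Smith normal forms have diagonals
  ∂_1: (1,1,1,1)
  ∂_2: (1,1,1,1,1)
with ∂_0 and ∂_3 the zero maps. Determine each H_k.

H_0 ≅ Z,  H_1 = 0,  H_2 ≅ Z.

H_0: b_0 = 5 − 0 − 4 = 1; torsion from ∂_1 factors > 1: none. So H_0 ≅ Z.
H_1: b_1 = 9 − 4 − 5 = 0; torsion from ∂_2 factors > 1: none. So H_1 ≅ 0.
H_2: b_2 = 6 − 5 − 0 = 1; torsion from ∂_3 factors > 1: none. So H_2 ≅ Z.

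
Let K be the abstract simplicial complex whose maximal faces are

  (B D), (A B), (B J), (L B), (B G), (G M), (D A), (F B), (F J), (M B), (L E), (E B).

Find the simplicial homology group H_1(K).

Fix the vertex order A < B < D < E < F < G < J < L < M and write every simplex with vertices in increasing order. Then dim K = 1 and the simplices of K are:

  0-simplices (9): A, B, D, E, F, G, J, L, M
  1-simplices (12): AB, AD, BD, BE, BF, BG, BJ, BL, BM, EL, FJ, GM

so the chain groups are C_0 ≅ Z^9, C_1 ≅ Z^12.

Boundary ∂_1: C_1 → C_0 maps an edge to its endpoints' difference, ∂[p,q] = q − p. For instance
  ∂BL = L − B.
The 9×12 boundary matrix has rank 8 and Smith normal form diag(1,1,1,1,1,1,1,1).

Computing H_k = (kernel of ∂_k) / (image of ∂_{k+1}):

  H_1: rank ker ∂_1 − rank ∂_2 = (12 − 8) − 0 = 4, and there is no ∂_2, so H_1 ≅ Z^4.

(K is a triangulation of a wedge of 4 circles.)

H_1 ≅ Z^4.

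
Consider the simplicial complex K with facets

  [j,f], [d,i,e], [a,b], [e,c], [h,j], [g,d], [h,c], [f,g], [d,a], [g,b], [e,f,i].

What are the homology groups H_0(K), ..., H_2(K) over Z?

H_0 = Z,  H_1 = Z^3,  H_2 = 0.

Order the vertices as a < b < c < d < e < f < g < h < i < j. Listing each simplex with vertices in this order, K has dimension 2 with simplices:

  0-simplices (10): a, b, c, d, e, f, g, h, i, j
  1-simplices (14): ab, ad, bg, ce, ch, de, dg, di, ef, ei, fg, fi, fj, hj
  2-simplices (2): dei, efi

Hence C_0 ≅ Z^10, C_1 ≅ Z^14, C_2 ≅ Z^2.

∂_1: C_1 → C_0 is given by ∂[p,q] = [q] − [p].
The resulting 10×14 matrix has rank 9, and its Smith normal form has invariant factors (1,1,1,1,1,1,1,1,1).

∂_2: C_2 → C_1 acts by ∂[p,q,r] = [q,r] − [p,r] + [p,q]. For instance
  ∂dei = ei − di + de,
  ∂efi = fi − ei + ef.
The resulting 14×2 matrix has rank 2, and its Smith normal form has invariant factors (1,1).

Reading off H_k = ker ∂_k / im ∂_{k+1}:

  H_0: rank C_0 − rank ∂_1 = 10 − 9 = 1, and the invariant factors of ∂_1 are all 1, so H_0 = Z.
  H_1: rank ker ∂_1 − rank ∂_2 = (14 − 9) − 2 = 3, and the invariant factors of ∂_2 are all 1, so H_1 = Z^3.
  H_2: rank ker ∂_2 − rank ∂_3 = (2 − 2) − 0 = 0, and there is no ∂_3, so H_2 = 0.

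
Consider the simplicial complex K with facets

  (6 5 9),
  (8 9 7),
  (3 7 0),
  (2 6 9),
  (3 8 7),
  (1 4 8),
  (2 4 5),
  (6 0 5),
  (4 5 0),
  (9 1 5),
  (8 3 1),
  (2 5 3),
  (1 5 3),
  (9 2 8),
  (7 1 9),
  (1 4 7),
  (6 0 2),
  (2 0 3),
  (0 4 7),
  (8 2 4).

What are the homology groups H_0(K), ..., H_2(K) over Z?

K has 10 vertices, 30 edges, 20 triangles.
rank ∂_0 = 0, rank ∂_1 = 9 ⇒ b_0 = 10 − 0 − 9 = 1; all invariant factors of ∂_1 are 1 so no torsion. So H_0 ≅ Z.
rank ∂_1 = 9, rank ∂_2 = 20 ⇒ b_1 = 30 − 9 − 20 = 1; ∂_2 has invariant factor(s) [2] giving torsion. So H_1 ≅ Z ⊕ Z/2.
rank ∂_2 = 20, rank ∂_3 = 0 ⇒ b_2 = 20 − 20 − 0 = 0. So H_2 ≅ 0.

H_0 = Z,  H_1 = Z ⊕ Z/2,  H_2 = 0.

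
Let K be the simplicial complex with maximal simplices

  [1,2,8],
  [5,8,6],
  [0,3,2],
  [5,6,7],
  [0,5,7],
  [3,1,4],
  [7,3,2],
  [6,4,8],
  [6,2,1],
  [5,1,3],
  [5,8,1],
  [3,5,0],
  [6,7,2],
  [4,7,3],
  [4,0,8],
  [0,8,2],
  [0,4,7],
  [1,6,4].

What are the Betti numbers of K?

K has 9 vertices, 27 edges, 18 triangles.
rank ∂_0 = 0, rank ∂_1 = 8 ⇒ b_0 = 9 − 0 − 8 = 1; all invariant factors of ∂_1 are 1 so no torsion. So H_0 = Z.
rank ∂_1 = 8, rank ∂_2 = 18 ⇒ b_1 = 27 − 8 − 18 = 1; ∂_2 has invariant factor(s) [2] giving torsion. So H_1 = Z ⊕ Z/2Z.
rank ∂_2 = 18, rank ∂_3 = 0 ⇒ b_2 = 18 − 18 − 0 = 0. So H_2 = 0.

b_0 = 1, b_1 = 1, b_2 = 0.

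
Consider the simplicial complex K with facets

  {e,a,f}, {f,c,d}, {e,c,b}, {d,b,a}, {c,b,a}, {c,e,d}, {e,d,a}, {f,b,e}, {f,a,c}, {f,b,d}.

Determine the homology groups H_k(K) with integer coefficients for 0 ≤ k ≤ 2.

K has 6 vertices, 15 edges, 10 triangles.
rank ∂_0 = 0, rank ∂_1 = 5 ⇒ b_0 = 6 − 0 − 5 = 1; all invariant factors of ∂_1 are 1 so no torsion. So H_0 ≅ Z.
rank ∂_1 = 5, rank ∂_2 = 10 ⇒ b_1 = 15 − 5 − 10 = 0; ∂_2 has invariant factor(s) [2] giving torsion. So H_1 ≅ Z_2.
rank ∂_2 = 10, rank ∂_3 = 0 ⇒ b_2 = 10 − 10 − 0 = 0. So H_2 ≅ 0.

H_0 = Z,  H_1 = Z_2,  H_2 = 0.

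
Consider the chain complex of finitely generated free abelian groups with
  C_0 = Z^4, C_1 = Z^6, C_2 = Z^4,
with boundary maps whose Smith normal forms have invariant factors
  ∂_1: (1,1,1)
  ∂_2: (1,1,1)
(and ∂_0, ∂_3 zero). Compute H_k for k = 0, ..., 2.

H_0 ≅ Z,  H_1 = 0,  H_2 ≅ Z.

H_0: b_0 = 4 − 0 − 3 = 1; torsion from ∂_1 factors > 1: none. So H_0 ≅ Z.
H_1: b_1 = 6 − 3 − 3 = 0; torsion from ∂_2 factors > 1: none. So H_1 ≅ 0.
H_2: b_2 = 4 − 3 − 0 = 1; torsion from ∂_3 factors > 1: none. So H_2 ≅ Z.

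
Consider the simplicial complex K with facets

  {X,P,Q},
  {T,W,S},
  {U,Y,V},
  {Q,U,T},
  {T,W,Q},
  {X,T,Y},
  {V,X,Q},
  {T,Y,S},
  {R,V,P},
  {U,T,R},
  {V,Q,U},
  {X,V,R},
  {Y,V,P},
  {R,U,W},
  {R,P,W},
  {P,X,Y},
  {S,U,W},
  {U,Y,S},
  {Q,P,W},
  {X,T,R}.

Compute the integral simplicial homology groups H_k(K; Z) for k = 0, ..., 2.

Fix the vertex order P < Q < R < S < T < U < V < W < X < Y and write every simplex with vertices in increasing order. Then dim K = 2 and the simplices of K are:

  0-simplices (10): P, Q, R, S, T, U, V, W, X, Y
  1-simplices (30): PQ, PR, PV, PW, PX, PY, QT, QU, QV, QW, QX, RT, RU, RV, RW, RX, ST, SU, SW, SY, TU, TW, TX, TY, UV, UW, UY, VX, VY, XY
  2-simplices (20): PQW, PQX, PRV, PRW, PVY, PXY, QTU, QTW, QUV, QVX, RTU, RTX, RUW, RVX, STW, STY, SUW, SUY, TXY, UVY

so the chain groups are C_0 ≅ Z^10, C_1 ≅ Z^30, C_2 ≅ Z^20.

∂_1: C_1 → C_0 sends each edge [p,q] (with p < q) to q − p.
The 10×30 boundary matrix has rank 9 and Smith normal form diag(1,1,1,1,1,1,1,1,1).

∂_2: C_2 → C_1 acts by ∂[p,q,r] = [q,r] − [p,r] + [p,q]. For instance
  ∂PRV = RV − PV + PR,
  ∂QUV = UV − QV + QU.
The resulting 30×20 matrix has rank 20, and its Smith normal form has invariant factors (1,1,1,1,1,1,1,1,1,1,1,1,1,1,1,1,1,1,1,2).

Now H_k = ker ∂_k / im ∂_{k+1}, so:

  H_0: rank C_0 − rank ∂_1 = 10 − 9 = 1, and the invariant factors of ∂_1 are all 1, so H_0 = Z.
  H_1: rank ker ∂_1 − rank ∂_2 = (30 − 9) − 20 = 1, and ∂_2 has invariant factor 2 > 1, so H_1 = Z ⊕ Z_2.
  H_2: rank ker ∂_2 − rank ∂_3 = (20 − 20) − 0 = 0, and there is no ∂_3, so H_2 = 0.

(K is a triangulation of the Klein bottle.)

H_0 ≅ Z,  H_1 ≅ Z ⊕ Z_2,  H_2 = 0.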